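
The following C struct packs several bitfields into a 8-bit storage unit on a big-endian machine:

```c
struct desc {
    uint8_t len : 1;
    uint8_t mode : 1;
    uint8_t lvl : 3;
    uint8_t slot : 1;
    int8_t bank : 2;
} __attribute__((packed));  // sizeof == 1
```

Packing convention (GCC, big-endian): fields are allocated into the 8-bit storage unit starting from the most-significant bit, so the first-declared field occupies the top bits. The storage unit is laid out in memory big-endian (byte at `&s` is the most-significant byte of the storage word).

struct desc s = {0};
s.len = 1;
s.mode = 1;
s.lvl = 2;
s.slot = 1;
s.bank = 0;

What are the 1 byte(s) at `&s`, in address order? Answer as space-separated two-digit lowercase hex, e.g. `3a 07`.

len:1 = 1 → 0x1 << 7 → word 0x80
mode:1 = 1 → 0x1 << 6 → word 0xc0
lvl:3 = 2 → 0x2 << 3 → word 0xd0
slot:1 = 1 → 0x1 << 2 → word 0xd4
bank:2 = 0 → 0x0 << 0 → word 0xd4
word = 0xd4 → big-endian bytes:
  [0]=0xd4

d4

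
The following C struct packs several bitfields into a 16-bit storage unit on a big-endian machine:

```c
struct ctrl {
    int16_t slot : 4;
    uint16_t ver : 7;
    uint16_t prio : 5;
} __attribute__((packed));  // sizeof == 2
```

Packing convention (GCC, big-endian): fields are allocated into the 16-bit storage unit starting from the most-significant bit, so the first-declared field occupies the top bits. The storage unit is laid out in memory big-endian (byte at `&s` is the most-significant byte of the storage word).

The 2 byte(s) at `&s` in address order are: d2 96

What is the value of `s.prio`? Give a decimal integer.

22

[0]=0xd2 [1]=0x96 (big-endian) → word 0xd296
slot [12+:4] = (word>>12) & 0xf = 13
ver [5+:7] = (word>>5) & 0x7f = 20
prio [0+:5] = (word>>0) & 0x1f = 22  ←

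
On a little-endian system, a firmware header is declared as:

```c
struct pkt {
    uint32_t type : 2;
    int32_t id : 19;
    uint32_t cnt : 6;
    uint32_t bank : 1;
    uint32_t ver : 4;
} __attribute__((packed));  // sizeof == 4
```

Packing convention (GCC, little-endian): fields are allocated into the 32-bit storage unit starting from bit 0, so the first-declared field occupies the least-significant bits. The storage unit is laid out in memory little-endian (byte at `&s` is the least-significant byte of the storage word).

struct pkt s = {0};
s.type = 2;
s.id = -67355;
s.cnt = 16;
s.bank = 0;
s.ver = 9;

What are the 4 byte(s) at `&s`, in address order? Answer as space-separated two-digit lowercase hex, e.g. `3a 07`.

[0+:2] type=2 & 0x3 = 0x2; word=0x00000002
[2+:19] id=-67355 & 0x7ffff = 0x6f8e5; word=0x001be396
[21+:6] cnt=16 & 0x3f = 0x10; word=0x021be396
[27+:1] bank=0 & 0x1 = 0x0; word=0x021be396
[28+:4] ver=9 & 0xf = 0x9; word=0x921be396
word = 0x921be396 → little-endian bytes:
  [0]=0x96  [1]=0xe3  [2]=0x1b  [3]=0x92

96 e3 1b 92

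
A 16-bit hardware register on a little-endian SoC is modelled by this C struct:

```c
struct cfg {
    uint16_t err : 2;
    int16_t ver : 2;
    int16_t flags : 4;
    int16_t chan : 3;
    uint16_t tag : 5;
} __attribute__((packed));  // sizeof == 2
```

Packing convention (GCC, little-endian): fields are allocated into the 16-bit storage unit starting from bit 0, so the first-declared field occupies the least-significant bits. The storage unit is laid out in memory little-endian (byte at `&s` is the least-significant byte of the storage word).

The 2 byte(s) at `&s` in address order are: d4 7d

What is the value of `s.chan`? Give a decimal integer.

-3

[0]=0xd4 [1]=0x7d (little-endian) → word 0x7dd4
err [0+:2] = (word>>0) & 0x3 = 0
ver [2+:2] = (word>>2) & 0x3 = 1
flags [4+:4] = (word>>4) & 0xf = 13
chan [8+:3] = (word>>8) & 0x7 = 5  ←
tag [11+:5] = (word>>11) & 0x1f = 15
chan signed 3b, MSB=1: 5 - 8 = -3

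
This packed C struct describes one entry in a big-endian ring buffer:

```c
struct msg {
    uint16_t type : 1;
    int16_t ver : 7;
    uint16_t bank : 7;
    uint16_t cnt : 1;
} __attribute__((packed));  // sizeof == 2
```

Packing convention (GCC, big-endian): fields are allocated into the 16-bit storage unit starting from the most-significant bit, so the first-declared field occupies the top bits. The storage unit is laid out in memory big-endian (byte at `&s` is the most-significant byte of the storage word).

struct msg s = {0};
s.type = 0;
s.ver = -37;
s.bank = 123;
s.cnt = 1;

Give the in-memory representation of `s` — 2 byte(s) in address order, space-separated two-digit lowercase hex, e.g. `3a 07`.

5b f7

[15+:1] type=0 & 0x1 = 0x0; word=0x0000
[8+:7] ver=-37 & 0x7f = 0x5b; word=0x5b00
[1+:7] bank=123 & 0x7f = 0x7b; word=0x5bf6
[0+:1] cnt=1 & 0x1 = 0x1; word=0x5bf7
word = 0x5bf7 → big-endian bytes:
  [0]=0x5b  [1]=0xf7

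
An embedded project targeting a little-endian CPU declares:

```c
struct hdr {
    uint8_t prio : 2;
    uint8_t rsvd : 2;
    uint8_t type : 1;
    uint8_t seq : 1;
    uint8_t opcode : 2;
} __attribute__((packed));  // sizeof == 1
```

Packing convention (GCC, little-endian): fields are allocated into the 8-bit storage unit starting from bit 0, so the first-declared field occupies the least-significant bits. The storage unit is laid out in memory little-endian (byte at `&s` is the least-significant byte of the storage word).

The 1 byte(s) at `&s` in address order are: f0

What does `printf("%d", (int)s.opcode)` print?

3

[0]=0xf0 (little-endian) → word 0xf0
prio:2 @ bit 0 → (0xf0>>0)&0x3 = 0x0
rsvd:2 @ bit 2 → (0xf0>>2)&0x3 = 0x0
type:1 @ bit 4 → (0xf0>>4)&0x1 = 0x1
seq:1 @ bit 5 → (0xf0>>5)&0x1 = 0x1
opcode:2 @ bit 6 → (0xf0>>6)&0x3 = 0x3  ←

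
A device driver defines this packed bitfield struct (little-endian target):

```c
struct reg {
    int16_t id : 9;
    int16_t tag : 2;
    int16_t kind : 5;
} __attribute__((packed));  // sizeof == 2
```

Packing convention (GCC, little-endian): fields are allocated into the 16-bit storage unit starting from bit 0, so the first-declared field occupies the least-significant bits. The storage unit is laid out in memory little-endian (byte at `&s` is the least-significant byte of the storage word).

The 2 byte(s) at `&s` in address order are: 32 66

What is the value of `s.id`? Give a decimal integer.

[0]=0x32 [1]=0x66 (little-endian) → word 0x6632
id:9 @ bit 0 → (0x6632>>0)&0x1ff = 0x32  ←
tag:2 @ bit 9 → (0x6632>>9)&0x3 = 0x3
kind:5 @ bit 11 → (0x6632>>11)&0x1f = 0xc
id signed 9b, MSB=0: value = 50

50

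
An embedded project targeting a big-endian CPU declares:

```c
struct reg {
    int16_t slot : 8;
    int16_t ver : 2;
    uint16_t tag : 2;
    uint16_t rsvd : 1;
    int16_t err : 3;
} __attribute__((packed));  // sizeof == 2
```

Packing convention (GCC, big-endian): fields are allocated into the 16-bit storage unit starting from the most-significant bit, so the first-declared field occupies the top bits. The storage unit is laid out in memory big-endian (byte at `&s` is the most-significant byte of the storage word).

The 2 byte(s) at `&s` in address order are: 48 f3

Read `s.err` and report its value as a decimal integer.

3

[0]=0x48 [1]=0xf3 (big-endian) → word 0x48f3
slot:8 @ bit 8 → (0x48f3>>8)&0xff = 0x48
ver:2 @ bit 6 → (0x48f3>>6)&0x3 = 0x3
tag:2 @ bit 4 → (0x48f3>>4)&0x3 = 0x3
rsvd:1 @ bit 3 → (0x48f3>>3)&0x1 = 0x0
err:3 @ bit 0 → (0x48f3>>0)&0x7 = 0x3  ←
err signed 3b, MSB=0: value = 3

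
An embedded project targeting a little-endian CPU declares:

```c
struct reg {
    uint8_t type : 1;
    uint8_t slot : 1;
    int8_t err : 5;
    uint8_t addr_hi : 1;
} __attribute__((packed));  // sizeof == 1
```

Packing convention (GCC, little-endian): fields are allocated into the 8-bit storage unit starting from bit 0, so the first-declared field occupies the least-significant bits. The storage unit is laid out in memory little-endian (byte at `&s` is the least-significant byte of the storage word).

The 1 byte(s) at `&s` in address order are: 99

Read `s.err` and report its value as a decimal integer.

6

[0]=0x99 (little-endian) → word 0x99
type:1 @ bit 0 → (0x99>>0)&0x1 = 0x1
slot:1 @ bit 1 → (0x99>>1)&0x1 = 0x0
err:5 @ bit 2 → (0x99>>2)&0x1f = 0x6  ←
addr_hi:1 @ bit 7 → (0x99>>7)&0x1 = 0x1
err signed 5b, MSB=0: value = 6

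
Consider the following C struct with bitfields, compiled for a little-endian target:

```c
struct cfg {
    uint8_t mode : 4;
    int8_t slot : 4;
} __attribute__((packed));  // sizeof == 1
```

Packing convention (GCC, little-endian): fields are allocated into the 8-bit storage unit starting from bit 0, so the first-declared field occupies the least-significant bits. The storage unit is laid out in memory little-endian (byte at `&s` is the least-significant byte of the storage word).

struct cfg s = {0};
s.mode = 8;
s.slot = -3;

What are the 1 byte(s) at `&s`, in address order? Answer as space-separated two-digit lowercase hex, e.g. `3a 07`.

d8

mode (4b) val=8 bits=0x8 at bit 0: 0x08
slot (4b) val=-3 bits=0xd at bit 4: 0xd8
word = 0xd8 → little-endian bytes:
  [0]=0xd8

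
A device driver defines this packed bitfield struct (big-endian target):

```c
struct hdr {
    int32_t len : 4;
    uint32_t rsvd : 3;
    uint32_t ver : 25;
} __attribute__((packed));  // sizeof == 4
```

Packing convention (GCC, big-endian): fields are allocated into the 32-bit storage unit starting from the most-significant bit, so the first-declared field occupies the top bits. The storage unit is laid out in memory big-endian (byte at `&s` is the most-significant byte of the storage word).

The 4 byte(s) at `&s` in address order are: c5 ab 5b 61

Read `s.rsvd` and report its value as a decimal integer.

2

[0]=0xc5 [1]=0xab [2]=0x5b [3]=0x61 (big-endian) → word 0xc5ab5b61
len:4 @ bit 28 → (0xc5ab5b61>>28)&0xf = 0xc
rsvd:3 @ bit 25 → (0xc5ab5b61>>25)&0x7 = 0x2  ←
ver:25 @ bit 0 → (0xc5ab5b61>>0)&0x1ffffff = 0x1ab5b61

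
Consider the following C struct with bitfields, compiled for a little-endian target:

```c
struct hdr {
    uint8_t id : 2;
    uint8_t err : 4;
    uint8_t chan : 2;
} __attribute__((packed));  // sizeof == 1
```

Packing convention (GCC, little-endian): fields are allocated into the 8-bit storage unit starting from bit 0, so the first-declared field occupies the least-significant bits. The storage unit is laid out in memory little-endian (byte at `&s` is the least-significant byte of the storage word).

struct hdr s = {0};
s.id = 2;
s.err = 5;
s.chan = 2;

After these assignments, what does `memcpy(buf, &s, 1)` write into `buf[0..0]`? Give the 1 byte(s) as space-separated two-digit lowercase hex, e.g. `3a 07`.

96

id (2b) val=2 bits=0x2 at bit 0: 0x02
err (4b) val=5 bits=0x5 at bit 2: 0x16
chan (2b) val=2 bits=0x2 at bit 6: 0x96
word = 0x96 → little-endian bytes:
  [0]=0x96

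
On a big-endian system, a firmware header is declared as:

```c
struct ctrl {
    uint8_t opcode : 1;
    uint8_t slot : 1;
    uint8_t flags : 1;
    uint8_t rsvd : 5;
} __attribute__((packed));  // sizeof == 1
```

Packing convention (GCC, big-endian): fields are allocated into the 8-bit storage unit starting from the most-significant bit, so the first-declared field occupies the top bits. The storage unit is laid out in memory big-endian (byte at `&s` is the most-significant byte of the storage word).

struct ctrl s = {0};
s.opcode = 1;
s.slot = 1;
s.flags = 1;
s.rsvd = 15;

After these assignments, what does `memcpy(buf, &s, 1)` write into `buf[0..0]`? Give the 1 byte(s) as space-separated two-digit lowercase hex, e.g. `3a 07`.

opcode (1b) val=1 bits=0x1 at bit 7: 0x80
slot (1b) val=1 bits=0x1 at bit 6: 0xc0
flags (1b) val=1 bits=0x1 at bit 5: 0xe0
rsvd (5b) val=15 bits=0xf at bit 0: 0xef
word = 0xef → big-endian bytes:
  [0]=0xef

ef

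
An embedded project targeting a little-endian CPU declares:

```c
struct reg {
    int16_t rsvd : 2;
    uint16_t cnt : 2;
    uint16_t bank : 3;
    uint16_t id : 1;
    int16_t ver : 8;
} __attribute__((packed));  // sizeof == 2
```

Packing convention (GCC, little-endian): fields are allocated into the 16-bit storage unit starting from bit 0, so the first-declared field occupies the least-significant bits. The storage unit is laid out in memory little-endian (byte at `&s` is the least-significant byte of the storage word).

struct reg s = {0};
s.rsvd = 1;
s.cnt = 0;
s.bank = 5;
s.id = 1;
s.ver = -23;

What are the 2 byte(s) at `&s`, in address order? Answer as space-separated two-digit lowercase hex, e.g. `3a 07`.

rsvd:2 = 1 → 0x1 << 0 → word 0x0001
cnt:2 = 0 → 0x0 << 2 → word 0x0001
bank:3 = 5 → 0x5 << 4 → word 0x0051
id:1 = 1 → 0x1 << 7 → word 0x00d1
ver:8 = -23 → 0xe9 << 8 → word 0xe9d1
word = 0xe9d1 → little-endian bytes:
  [0]=0xd1  [1]=0xe9

d1 e9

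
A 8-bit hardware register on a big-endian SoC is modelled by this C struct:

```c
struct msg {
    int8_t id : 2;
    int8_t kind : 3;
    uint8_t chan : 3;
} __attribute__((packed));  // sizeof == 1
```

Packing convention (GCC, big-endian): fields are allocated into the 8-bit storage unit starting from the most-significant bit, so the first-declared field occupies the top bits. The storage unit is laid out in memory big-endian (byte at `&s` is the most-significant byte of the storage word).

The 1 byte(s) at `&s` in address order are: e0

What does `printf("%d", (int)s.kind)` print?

[0]=0xe0 (big-endian) → word 0xe0
id:2 @ bit 6 → (0xe0>>6)&0x3 = 0x3
kind:3 @ bit 3 → (0xe0>>3)&0x7 = 0x4  ←
chan:3 @ bit 0 → (0xe0>>0)&0x7 = 0x0
kind signed 3b, MSB=1: 4 - 8 = -4

-4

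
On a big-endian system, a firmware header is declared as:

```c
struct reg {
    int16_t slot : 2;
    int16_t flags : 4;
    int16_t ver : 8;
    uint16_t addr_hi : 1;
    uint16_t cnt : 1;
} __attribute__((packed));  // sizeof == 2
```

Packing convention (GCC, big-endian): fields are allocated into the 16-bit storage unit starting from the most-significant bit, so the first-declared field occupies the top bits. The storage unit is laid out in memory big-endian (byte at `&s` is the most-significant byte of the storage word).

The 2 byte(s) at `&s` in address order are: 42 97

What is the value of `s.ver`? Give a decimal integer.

-91

[0]=0x42 [1]=0x97 (big-endian) → word 0x4297
slot [14+:2] = (word>>14) & 0x3 = 1
flags [10+:4] = (word>>10) & 0xf = 0
ver [2+:8] = (word>>2) & 0xff = 165  ←
addr_hi [1+:1] = (word>>1) & 0x1 = 1
cnt [0+:1] = (word>>0) & 0x1 = 1
ver signed 8b, MSB=1: 165 - 256 = -91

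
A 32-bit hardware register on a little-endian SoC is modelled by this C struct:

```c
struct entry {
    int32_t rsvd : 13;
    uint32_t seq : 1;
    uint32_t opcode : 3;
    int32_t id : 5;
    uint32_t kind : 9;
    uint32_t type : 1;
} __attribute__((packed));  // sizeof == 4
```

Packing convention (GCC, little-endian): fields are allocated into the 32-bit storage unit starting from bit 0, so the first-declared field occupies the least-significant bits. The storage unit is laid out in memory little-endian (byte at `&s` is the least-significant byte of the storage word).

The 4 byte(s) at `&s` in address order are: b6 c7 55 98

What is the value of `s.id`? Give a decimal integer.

[0]=0xb6 [1]=0xc7 [2]=0x55 [3]=0x98 (little-endian) → word 0x9855c7b6
rsvd:13 @ bit 0 → (0x9855c7b6>>0)&0x1fff = 0x7b6
seq:1 @ bit 13 → (0x9855c7b6>>13)&0x1 = 0x0
opcode:3 @ bit 14 → (0x9855c7b6>>14)&0x7 = 0x7
id:5 @ bit 17 → (0x9855c7b6>>17)&0x1f = 0xa  ←
kind:9 @ bit 22 → (0x9855c7b6>>22)&0x1ff = 0x61
type:1 @ bit 31 → (0x9855c7b6>>31)&0x1 = 0x1
id signed 5b, MSB=0: value = 10

10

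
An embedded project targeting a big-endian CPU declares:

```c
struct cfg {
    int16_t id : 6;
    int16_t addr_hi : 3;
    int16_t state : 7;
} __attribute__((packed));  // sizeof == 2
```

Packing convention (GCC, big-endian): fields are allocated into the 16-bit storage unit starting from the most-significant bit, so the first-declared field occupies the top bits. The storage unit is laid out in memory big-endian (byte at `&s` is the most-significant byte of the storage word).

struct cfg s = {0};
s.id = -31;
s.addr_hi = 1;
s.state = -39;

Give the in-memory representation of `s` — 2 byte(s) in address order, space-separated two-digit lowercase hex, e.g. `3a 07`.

id:6 = -31 → 0x21 << 10 → word 0x8400
addr_hi:3 = 1 → 0x1 << 7 → word 0x8480
state:7 = -39 → 0x59 << 0 → word 0x84d9
word = 0x84d9 → big-endian bytes:
  [0]=0x84  [1]=0xd9

84 d9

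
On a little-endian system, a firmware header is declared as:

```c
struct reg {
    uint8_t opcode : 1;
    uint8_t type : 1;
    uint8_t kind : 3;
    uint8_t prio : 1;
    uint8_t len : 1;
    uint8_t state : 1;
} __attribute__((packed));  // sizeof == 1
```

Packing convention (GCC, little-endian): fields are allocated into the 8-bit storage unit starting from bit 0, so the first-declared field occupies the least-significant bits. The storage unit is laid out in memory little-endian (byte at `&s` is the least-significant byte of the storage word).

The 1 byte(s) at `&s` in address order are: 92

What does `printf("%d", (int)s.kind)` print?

[0]=0x92 (little-endian) → word 0x92
opcode [0+:1] = (word>>0) & 0x1 = 0
type [1+:1] = (word>>1) & 0x1 = 1
kind [2+:3] = (word>>2) & 0x7 = 4  ←
prio [5+:1] = (word>>5) & 0x1 = 0
len [6+:1] = (word>>6) & 0x1 = 0
state [7+:1] = (word>>7) & 0x1 = 1

4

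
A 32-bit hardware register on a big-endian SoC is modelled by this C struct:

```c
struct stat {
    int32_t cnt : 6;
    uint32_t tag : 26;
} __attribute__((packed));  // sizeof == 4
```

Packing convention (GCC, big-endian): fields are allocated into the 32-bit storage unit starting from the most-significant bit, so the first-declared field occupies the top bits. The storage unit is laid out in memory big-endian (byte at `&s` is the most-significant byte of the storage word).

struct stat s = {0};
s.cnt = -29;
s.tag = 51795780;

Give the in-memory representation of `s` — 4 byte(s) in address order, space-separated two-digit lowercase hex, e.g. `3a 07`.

8f 16 57 44

cnt:6 = -29 → 0x23 << 26 → word 0x8c000000
tag:26 = 51795780 → 0x3165744 << 0 → word 0x8f165744
word = 0x8f165744 → big-endian bytes:
  [0]=0x8f  [1]=0x16  [2]=0x57  [3]=0x44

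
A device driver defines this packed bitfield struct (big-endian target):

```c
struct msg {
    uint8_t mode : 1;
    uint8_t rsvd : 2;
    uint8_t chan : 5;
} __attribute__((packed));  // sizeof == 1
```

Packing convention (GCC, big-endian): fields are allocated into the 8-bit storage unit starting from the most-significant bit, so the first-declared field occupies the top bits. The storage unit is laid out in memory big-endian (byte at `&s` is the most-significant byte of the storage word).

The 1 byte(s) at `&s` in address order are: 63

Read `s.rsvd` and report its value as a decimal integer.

[0]=0x63 (big-endian) → word 0x63
mode:1 @ bit 7 → (0x63>>7)&0x1 = 0x0
rsvd:2 @ bit 5 → (0x63>>5)&0x3 = 0x3  ←
chan:5 @ bit 0 → (0x63>>0)&0x1f = 0x3

3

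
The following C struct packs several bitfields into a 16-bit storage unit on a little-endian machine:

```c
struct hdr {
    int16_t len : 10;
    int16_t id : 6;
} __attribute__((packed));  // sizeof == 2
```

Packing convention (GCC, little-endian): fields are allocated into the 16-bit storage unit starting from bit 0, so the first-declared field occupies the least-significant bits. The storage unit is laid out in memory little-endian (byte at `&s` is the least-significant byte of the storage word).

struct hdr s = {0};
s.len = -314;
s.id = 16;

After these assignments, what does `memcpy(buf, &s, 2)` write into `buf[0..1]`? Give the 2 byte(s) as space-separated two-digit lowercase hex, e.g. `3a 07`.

c6 42

[0+:10] len=-314 & 0x3ff = 0x2c6; word=0x02c6
[10+:6] id=16 & 0x3f = 0x10; word=0x42c6
word = 0x42c6 → little-endian bytes:
  [0]=0xc6  [1]=0x42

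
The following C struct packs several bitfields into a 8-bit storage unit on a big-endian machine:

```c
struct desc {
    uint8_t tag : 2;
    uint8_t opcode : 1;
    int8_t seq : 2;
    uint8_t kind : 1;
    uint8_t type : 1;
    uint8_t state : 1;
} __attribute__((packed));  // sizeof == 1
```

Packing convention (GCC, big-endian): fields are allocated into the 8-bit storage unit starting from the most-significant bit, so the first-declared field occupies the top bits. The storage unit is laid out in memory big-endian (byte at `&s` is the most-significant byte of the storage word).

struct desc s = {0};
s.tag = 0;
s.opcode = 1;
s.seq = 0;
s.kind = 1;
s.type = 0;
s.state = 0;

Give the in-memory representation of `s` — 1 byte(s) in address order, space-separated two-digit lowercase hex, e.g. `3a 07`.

[6+:2] tag=0 & 0x3 = 0x0; word=0x00
[5+:1] opcode=1 & 0x1 = 0x1; word=0x20
[3+:2] seq=0 & 0x3 = 0x0; word=0x20
[2+:1] kind=1 & 0x1 = 0x1; word=0x24
[1+:1] type=0 & 0x1 = 0x0; word=0x24
[0+:1] state=0 & 0x1 = 0x0; word=0x24
word = 0x24 → big-endian bytes:
  [0]=0x24

24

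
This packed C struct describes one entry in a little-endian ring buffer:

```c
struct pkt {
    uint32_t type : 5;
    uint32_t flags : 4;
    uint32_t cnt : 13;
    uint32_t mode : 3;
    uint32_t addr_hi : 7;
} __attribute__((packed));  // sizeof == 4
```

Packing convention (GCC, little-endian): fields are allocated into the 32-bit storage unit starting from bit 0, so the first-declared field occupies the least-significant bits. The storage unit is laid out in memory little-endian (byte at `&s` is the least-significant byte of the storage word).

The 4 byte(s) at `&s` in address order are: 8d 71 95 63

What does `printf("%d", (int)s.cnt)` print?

2744

[0]=0x8d [1]=0x71 [2]=0x95 [3]=0x63 (little-endian) → word 0x6395718d
type:5 @ bit 0 → (0x6395718d>>0)&0x1f = 0xd
flags:4 @ bit 5 → (0x6395718d>>5)&0xf = 0xc
cnt:13 @ bit 9 → (0x6395718d>>9)&0x1fff = 0xab8  ←
mode:3 @ bit 22 → (0x6395718d>>22)&0x7 = 0x6
addr_hi:7 @ bit 25 → (0x6395718d>>25)&0x7f = 0x31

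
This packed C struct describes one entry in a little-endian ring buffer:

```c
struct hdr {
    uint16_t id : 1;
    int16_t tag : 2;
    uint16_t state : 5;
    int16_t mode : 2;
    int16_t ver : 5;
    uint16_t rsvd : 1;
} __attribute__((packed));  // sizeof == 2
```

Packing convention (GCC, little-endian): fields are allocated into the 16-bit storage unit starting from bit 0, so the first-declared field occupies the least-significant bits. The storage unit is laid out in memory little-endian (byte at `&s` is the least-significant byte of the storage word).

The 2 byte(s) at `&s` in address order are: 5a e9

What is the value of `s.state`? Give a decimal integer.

[0]=0x5a [1]=0xe9 (little-endian) → word 0xe95a
id [0+:1] = (word>>0) & 0x1 = 0
tag [1+:2] = (word>>1) & 0x3 = 1
state [3+:5] = (word>>3) & 0x1f = 11  ←
mode [8+:2] = (word>>8) & 0x3 = 1
ver [10+:5] = (word>>10) & 0x1f = 26
rsvd [15+:1] = (word>>15) & 0x1 = 1

11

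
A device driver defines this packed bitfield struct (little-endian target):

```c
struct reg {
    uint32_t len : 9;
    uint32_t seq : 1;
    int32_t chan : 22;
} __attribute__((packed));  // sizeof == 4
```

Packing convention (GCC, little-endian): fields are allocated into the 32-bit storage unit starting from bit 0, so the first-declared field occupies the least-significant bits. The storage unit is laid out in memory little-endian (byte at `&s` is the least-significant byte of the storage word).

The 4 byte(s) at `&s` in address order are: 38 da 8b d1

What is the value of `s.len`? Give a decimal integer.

[0]=0x38 [1]=0xda [2]=0x8b [3]=0xd1 (little-endian) → word 0xd18bda38
len [0+:9] = (word>>0) & 0x1ff = 56  ←
seq [9+:1] = (word>>9) & 0x1 = 1
chan [10+:22] = (word>>10) & 0x3fffff = 3433206

56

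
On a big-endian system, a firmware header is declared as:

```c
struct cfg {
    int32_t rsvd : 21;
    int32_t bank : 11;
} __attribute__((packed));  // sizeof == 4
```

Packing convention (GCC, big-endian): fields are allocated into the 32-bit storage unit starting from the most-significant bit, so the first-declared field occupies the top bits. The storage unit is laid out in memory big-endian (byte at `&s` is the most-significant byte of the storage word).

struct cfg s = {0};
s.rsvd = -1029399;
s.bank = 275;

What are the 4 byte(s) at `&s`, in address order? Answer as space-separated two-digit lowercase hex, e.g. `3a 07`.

82 57 49 13

rsvd:21 = -1029399 → 0x104ae9 << 11 → word 0x82574800
bank:11 = 275 → 0x113 << 0 → word 0x82574913
word = 0x82574913 → big-endian bytes:
  [0]=0x82  [1]=0x57  [2]=0x49  [3]=0x13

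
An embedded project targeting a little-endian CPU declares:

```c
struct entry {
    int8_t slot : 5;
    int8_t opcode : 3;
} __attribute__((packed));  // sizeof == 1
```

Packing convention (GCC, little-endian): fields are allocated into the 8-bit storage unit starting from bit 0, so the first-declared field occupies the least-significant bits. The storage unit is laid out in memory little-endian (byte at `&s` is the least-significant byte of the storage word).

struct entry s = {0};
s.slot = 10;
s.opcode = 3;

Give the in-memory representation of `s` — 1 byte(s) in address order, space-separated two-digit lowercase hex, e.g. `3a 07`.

6a

[0+:5] slot=10 & 0x1f = 0xa; word=0x0a
[5+:3] opcode=3 & 0x7 = 0x3; word=0x6a
word = 0x6a → little-endian bytes:
  [0]=0x6a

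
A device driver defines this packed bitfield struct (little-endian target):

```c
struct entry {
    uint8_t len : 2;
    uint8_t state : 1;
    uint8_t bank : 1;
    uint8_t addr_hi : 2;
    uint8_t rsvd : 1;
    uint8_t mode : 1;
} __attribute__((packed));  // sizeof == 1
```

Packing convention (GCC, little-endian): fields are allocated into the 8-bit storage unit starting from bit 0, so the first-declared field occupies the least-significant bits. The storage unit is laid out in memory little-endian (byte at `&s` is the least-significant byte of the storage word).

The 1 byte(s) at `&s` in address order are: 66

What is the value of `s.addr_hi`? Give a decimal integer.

2

[0]=0x66 (little-endian) → word 0x66
len:2 @ bit 0 → (0x66>>0)&0x3 = 0x2
state:1 @ bit 2 → (0x66>>2)&0x1 = 0x1
bank:1 @ bit 3 → (0x66>>3)&0x1 = 0x0
addr_hi:2 @ bit 4 → (0x66>>4)&0x3 = 0x2  ←
rsvd:1 @ bit 6 → (0x66>>6)&0x1 = 0x1
mode:1 @ bit 7 → (0x66>>7)&0x1 = 0x0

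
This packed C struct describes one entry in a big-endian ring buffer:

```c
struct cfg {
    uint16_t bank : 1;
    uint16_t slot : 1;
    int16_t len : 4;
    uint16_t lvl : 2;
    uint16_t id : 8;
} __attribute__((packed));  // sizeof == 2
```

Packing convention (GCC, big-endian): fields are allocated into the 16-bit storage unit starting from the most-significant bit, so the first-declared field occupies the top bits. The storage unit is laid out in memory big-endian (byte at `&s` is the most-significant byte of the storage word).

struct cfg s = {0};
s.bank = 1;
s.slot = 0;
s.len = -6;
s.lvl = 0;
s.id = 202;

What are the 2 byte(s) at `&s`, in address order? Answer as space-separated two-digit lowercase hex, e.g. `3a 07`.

bank (1b) val=1 bits=0x1 at bit 15: 0x8000
slot (1b) val=0 bits=0x0 at bit 14: 0x8000
len (4b) val=-6 bits=0xa at bit 10: 0xa800
lvl (2b) val=0 bits=0x0 at bit 8: 0xa800
id (8b) val=202 bits=0xca at bit 0: 0xa8ca
word = 0xa8ca → big-endian bytes:
  [0]=0xa8  [1]=0xca

a8 ca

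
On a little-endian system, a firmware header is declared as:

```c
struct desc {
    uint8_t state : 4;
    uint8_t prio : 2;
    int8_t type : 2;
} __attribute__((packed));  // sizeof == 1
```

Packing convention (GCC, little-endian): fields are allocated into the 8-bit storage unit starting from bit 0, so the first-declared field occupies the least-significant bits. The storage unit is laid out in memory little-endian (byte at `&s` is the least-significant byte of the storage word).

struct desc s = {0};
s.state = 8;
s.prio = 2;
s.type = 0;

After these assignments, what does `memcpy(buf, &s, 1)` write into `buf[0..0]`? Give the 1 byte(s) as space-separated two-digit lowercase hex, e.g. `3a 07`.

state (4b) val=8 bits=0x8 at bit 0: 0x08
prio (2b) val=2 bits=0x2 at bit 4: 0x28
type (2b) val=0 bits=0x0 at bit 6: 0x28
word = 0x28 → little-endian bytes:
  [0]=0x28

28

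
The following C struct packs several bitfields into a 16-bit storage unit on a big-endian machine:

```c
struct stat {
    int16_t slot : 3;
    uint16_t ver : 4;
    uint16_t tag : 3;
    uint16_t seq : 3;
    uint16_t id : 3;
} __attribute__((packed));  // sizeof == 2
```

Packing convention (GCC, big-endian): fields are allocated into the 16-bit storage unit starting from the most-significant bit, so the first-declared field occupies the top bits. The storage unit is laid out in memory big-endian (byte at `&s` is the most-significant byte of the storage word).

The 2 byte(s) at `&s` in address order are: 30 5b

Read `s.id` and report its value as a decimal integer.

[0]=0x30 [1]=0x5b (big-endian) → word 0x305b
slot:3 @ bit 13 → (0x305b>>13)&0x7 = 0x1
ver:4 @ bit 9 → (0x305b>>9)&0xf = 0x8
tag:3 @ bit 6 → (0x305b>>6)&0x7 = 0x1
seq:3 @ bit 3 → (0x305b>>3)&0x7 = 0x3
id:3 @ bit 0 → (0x305b>>0)&0x7 = 0x3  ←

3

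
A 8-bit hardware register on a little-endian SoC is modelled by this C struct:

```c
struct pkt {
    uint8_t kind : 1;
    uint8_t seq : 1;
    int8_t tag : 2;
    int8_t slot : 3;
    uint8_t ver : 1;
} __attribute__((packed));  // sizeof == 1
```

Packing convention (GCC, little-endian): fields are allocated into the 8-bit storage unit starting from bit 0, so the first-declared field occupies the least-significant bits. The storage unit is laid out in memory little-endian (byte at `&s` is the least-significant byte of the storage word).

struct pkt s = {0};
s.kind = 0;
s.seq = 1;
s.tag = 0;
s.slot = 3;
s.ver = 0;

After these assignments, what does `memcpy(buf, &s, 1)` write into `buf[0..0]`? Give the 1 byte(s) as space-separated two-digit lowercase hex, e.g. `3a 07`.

kind (1b) val=0 bits=0x0 at bit 0: 0x00
seq (1b) val=1 bits=0x1 at bit 1: 0x02
tag (2b) val=0 bits=0x0 at bit 2: 0x02
slot (3b) val=3 bits=0x3 at bit 4: 0x32
ver (1b) val=0 bits=0x0 at bit 7: 0x32
word = 0x32 → little-endian bytes:
  [0]=0x32

32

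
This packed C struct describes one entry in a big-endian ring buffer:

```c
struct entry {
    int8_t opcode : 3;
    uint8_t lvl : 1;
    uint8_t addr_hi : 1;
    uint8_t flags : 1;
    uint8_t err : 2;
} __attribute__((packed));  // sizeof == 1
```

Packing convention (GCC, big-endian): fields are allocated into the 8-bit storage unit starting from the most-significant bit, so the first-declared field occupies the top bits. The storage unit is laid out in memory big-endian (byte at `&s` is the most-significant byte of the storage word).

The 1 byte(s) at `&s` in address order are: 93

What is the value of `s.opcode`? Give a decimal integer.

[0]=0x93 (big-endian) → word 0x93
opcode:3 @ bit 5 → (0x93>>5)&0x7 = 0x4  ←
lvl:1 @ bit 4 → (0x93>>4)&0x1 = 0x1
addr_hi:1 @ bit 3 → (0x93>>3)&0x1 = 0x0
flags:1 @ bit 2 → (0x93>>2)&0x1 = 0x0
err:2 @ bit 0 → (0x93>>0)&0x3 = 0x3
opcode signed 3b, MSB=1: 4 - 8 = -4

-4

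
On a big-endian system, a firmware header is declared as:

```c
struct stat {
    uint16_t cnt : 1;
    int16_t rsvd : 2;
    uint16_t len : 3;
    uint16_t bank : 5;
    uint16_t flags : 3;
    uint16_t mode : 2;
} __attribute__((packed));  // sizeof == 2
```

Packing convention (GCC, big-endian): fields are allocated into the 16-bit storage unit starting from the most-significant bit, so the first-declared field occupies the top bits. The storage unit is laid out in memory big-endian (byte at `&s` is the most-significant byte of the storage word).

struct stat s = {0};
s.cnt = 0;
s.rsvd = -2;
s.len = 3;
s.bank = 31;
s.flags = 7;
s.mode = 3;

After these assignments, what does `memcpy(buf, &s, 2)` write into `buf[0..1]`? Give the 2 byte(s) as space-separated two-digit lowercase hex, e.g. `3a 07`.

cnt (1b) val=0 bits=0x0 at bit 15: 0x0000
rsvd (2b) val=-2 bits=0x2 at bit 13: 0x4000
len (3b) val=3 bits=0x3 at bit 10: 0x4c00
bank (5b) val=31 bits=0x1f at bit 5: 0x4fe0
flags (3b) val=7 bits=0x7 at bit 2: 0x4ffc
mode (2b) val=3 bits=0x3 at bit 0: 0x4fff
word = 0x4fff → big-endian bytes:
  [0]=0x4f  [1]=0xff

4f ff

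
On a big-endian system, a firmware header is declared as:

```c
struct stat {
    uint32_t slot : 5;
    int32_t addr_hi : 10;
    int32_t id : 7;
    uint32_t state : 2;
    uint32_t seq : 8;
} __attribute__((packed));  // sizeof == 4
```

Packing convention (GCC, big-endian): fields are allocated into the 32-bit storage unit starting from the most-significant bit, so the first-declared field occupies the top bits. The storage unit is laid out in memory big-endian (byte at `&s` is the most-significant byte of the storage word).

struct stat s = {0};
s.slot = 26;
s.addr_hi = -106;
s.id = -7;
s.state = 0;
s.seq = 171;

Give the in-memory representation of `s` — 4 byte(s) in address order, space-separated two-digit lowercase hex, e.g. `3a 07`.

d7 2d e4 ab

slot:5 = 26 → 0x1a << 27 → word 0xd0000000
addr_hi:10 = -106 → 0x396 << 17 → word 0xd72c0000
id:7 = -7 → 0x79 << 10 → word 0xd72de400
state:2 = 0 → 0x0 << 8 → word 0xd72de400
seq:8 = 171 → 0xab << 0 → word 0xd72de4ab
word = 0xd72de4ab → big-endian bytes:
  [0]=0xd7  [1]=0x2d  [2]=0xe4  [3]=0xab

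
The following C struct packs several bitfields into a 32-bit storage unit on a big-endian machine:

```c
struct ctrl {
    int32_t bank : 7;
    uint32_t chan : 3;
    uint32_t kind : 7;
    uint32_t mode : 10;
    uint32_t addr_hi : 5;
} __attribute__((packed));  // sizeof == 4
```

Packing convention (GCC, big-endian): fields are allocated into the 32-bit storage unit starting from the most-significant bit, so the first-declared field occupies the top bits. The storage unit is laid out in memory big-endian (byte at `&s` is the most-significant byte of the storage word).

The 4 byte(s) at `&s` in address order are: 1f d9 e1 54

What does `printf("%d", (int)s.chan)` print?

7

[0]=0x1f [1]=0xd9 [2]=0xe1 [3]=0x54 (big-endian) → word 0x1fd9e154
bank:7 @ bit 25 → (0x1fd9e154>>25)&0x7f = 0xf
chan:3 @ bit 22 → (0x1fd9e154>>22)&0x7 = 0x7  ←
kind:7 @ bit 15 → (0x1fd9e154>>15)&0x7f = 0x33
mode:10 @ bit 5 → (0x1fd9e154>>5)&0x3ff = 0x30a
addr_hi:5 @ bit 0 → (0x1fd9e154>>0)&0x1f = 0x14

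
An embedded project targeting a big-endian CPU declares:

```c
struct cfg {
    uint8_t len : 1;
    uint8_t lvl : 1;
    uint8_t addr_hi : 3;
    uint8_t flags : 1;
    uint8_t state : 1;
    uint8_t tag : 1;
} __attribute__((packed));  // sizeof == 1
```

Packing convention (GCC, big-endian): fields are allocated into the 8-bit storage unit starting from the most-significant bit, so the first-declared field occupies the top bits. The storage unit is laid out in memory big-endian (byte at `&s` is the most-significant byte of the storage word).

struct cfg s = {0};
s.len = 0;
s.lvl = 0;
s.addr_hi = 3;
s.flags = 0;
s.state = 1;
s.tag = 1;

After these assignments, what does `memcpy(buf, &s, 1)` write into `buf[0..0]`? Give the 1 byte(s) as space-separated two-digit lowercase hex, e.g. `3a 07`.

1b

[7+:1] len=0 & 0x1 = 0x0; word=0x00
[6+:1] lvl=0 & 0x1 = 0x0; word=0x00
[3+:3] addr_hi=3 & 0x7 = 0x3; word=0x18
[2+:1] flags=0 & 0x1 = 0x0; word=0x18
[1+:1] state=1 & 0x1 = 0x1; word=0x1a
[0+:1] tag=1 & 0x1 = 0x1; word=0x1b
word = 0x1b → big-endian bytes:
  [0]=0x1b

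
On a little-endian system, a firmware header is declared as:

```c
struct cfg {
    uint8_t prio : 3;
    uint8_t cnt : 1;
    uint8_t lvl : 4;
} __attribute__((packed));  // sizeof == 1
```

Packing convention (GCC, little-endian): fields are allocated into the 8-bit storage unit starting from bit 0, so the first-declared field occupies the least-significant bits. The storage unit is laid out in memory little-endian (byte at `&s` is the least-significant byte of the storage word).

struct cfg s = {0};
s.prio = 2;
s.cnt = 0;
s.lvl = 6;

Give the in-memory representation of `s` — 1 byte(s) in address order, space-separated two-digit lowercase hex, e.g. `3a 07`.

62

prio (3b) val=2 bits=0x2 at bit 0: 0x02
cnt (1b) val=0 bits=0x0 at bit 3: 0x02
lvl (4b) val=6 bits=0x6 at bit 4: 0x62
word = 0x62 → little-endian bytes:
  [0]=0x62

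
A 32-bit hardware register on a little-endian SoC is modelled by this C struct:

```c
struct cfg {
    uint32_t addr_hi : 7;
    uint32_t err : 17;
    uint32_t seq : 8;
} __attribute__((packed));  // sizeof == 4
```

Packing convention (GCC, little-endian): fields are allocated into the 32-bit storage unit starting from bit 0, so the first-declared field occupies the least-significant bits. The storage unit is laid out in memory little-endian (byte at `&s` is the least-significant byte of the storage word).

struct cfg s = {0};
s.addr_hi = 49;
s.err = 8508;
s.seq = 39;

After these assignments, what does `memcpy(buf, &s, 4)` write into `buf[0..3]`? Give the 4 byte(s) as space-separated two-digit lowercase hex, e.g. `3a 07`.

31 9e 10 27

addr_hi (7b) val=49 bits=0x31 at bit 0: 0x00000031
err (17b) val=8508 bits=0x213c at bit 7: 0x00109e31
seq (8b) val=39 bits=0x27 at bit 24: 0x27109e31
word = 0x27109e31 → little-endian bytes:
  [0]=0x31  [1]=0x9e  [2]=0x10  [3]=0x27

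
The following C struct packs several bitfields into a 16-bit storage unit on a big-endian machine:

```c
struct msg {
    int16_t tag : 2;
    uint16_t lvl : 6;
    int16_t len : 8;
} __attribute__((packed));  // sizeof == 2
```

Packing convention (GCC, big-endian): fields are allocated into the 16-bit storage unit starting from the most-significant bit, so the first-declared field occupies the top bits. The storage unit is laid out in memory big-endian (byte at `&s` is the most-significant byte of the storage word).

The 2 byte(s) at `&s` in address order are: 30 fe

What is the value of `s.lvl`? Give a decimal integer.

[0]=0x30 [1]=0xfe (big-endian) → word 0x30fe
tag [14+:2] = (word>>14) & 0x3 = 0
lvl [8+:6] = (word>>8) & 0x3f = 48  ←
len [0+:8] = (word>>0) & 0xff = 254

48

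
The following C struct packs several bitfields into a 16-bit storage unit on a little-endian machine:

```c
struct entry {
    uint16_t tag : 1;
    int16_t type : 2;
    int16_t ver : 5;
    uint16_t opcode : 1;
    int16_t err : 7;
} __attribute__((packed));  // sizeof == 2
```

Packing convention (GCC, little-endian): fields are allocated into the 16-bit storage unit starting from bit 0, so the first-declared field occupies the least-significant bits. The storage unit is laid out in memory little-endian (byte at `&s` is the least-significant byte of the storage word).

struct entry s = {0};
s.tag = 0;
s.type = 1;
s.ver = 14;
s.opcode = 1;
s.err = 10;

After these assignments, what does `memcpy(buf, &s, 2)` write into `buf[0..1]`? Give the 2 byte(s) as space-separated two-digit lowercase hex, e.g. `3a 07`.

72 15

tag:1 = 0 → 0x0 << 0 → word 0x0000
type:2 = 1 → 0x1 << 1 → word 0x0002
ver:5 = 14 → 0xe << 3 → word 0x0072
opcode:1 = 1 → 0x1 << 8 → word 0x0172
err:7 = 10 → 0xa << 9 → word 0x1572
word = 0x1572 → little-endian bytes:
  [0]=0x72  [1]=0x15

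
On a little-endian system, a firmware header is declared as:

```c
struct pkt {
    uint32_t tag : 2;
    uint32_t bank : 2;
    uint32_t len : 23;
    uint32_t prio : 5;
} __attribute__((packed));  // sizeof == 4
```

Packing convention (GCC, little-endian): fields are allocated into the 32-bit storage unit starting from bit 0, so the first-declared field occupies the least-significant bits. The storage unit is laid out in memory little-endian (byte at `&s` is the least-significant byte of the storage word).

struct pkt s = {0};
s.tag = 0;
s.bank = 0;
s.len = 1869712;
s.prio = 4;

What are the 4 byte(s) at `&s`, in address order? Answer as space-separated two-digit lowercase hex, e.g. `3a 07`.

00 79 c8 21

tag (2b) val=0 bits=0x0 at bit 0: 0x00000000
bank (2b) val=0 bits=0x0 at bit 2: 0x00000000
len (23b) val=1869712 bits=0x1c8790 at bit 4: 0x01c87900
prio (5b) val=4 bits=0x4 at bit 27: 0x21c87900
word = 0x21c87900 → little-endian bytes:
  [0]=0x00  [1]=0x79  [2]=0xc8  [3]=0x21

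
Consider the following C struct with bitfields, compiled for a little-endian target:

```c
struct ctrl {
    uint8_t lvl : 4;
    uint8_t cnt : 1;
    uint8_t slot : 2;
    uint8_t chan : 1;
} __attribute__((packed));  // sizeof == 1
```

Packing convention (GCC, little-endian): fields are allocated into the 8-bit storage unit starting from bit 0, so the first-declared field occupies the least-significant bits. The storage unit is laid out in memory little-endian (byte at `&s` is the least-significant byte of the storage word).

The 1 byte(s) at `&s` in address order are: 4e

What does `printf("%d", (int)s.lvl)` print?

[0]=0x4e (little-endian) → word 0x4e
lvl [0+:4] = (word>>0) & 0xf = 14  ←
cnt [4+:1] = (word>>4) & 0x1 = 0
slot [5+:2] = (word>>5) & 0x3 = 2
chan [7+:1] = (word>>7) & 0x1 = 0

14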